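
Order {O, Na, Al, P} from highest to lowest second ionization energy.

Na, O, P, Al

After 1 electron has been removed, what remains? O⁺ still has 5 valence electrons; Na⁺ is the bare [Ne] core; Al⁺ still has 2 valence electrons; P⁺ still has 4 valence electrons.
Core electrons are held far more tightly than valence electrons, so Na tops the IE_2 order.
Valence configurations: O⁺ [He]2s²2p³, Al⁺ [Ne]3s², P⁺ [Ne]3s²3p².
Tabulated IE_2 (kJ/mol): O 3388, Na 4562, Al 1817, P 1907.
Hence IE_2: Al < P < O < Na.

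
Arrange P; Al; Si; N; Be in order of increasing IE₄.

Si < P < N < Al < Be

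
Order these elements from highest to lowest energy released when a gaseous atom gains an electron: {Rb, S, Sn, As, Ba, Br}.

S is in period 3, group 16; As is in period 4, group 15; Br is in period 4, group 17; Rb is in period 5, group 1; Sn is in period 5, group 14; Ba is in period 6, group 2.
Adding an electron releases more energy for atoms nearer the top right (short of the noble gases).
Here both period and group differ, so the two effects have to be weighed against each other.
Rb > Ba: period and group pull opposite ways; the down-group shift dominates (47 vs 14 kJ/mol).
As > Rb: both effects reinforce here, so As is clearly the higher of the two.
Sn > As: this pair runs against the simple trend — see the exception note.
S > Sn: both effects reinforce here, so S is clearly the higher of the two.
Br > S: the two effects oppose for this pair; the across-period effect wins (325 vs 200 kJ/mol).
Note the exception: Sn has a higher electron affinity than As, contrary to the simple trend — adding an electron to As's half-filled np³ subshell costs electron-pairing energy.
Approximate values (kJ/mol): S 200, As 78, Br 325, Rb 47, Sn 107, Ba 14.
So from highest to lowest: Br > S > Sn > As > Rb > Ba.

Br > S > Sn > As > Rb > Ba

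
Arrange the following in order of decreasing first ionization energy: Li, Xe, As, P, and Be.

Li is in period 2, group 1; Be is in period 2, group 2; P is in period 3, group 15; As is in period 4, group 15; Xe is in period 5, group 18.
First ionization energy rises across a period (greater Z_eff holds electrons more tightly) and falls down a group (valence electrons are farther from the nucleus).
These span different periods and groups, so the two trends combine.
Be > Li: Be lies to the right of Li in period 2, so the across-period effect alone puts Be higher.
As > Be: the two effects oppose for this pair; the across-period effect wins (947 vs 900 kJ/mol).
P > As: they share group 15; the group trend gives P the larger value.
Xe > P: the two effects oppose for this pair; the across-period effect wins (1170 vs 1012 kJ/mol).
Tabulated first ionization energy (kJ/mol): Li 520, Be 900, P 1012, As 947, Xe 1170.
So from highest to lowest: Xe > P > As > Be > Li.

Xe, P, As, Be, Li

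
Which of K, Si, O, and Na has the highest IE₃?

Na

IE_3 is the cost of taking one more electron from the +2 cation: K²⁺ is already 1 electron into the core; Si²⁺ still has 2 valence electrons; O²⁺ still has 4 valence electrons; Na²⁺ is already 1 electron into the core.
Usually core removal costs more than valence removal, but here the competition is close: a tightly held n=2 valence electron can cost more to remove than an n=3 core electron, so the actual values have to decide it.
Valence configurations: Si²⁺ [Ne]3s², O²⁺ [He]2s²2p².
The numbers (kJ/mol): K 4420, Si 3232, O 5300, Na 6910.
Overall IE_3 order: Si < K < O < Na.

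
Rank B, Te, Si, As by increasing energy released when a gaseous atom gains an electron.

EA tends to increase across a period and decrease down a group, though the pattern is less regular than for IE or radius.
These sit on a diagonal, where the across-period and down-group effects partly cancel.
As > B: period and group pull opposite ways; the across-period shift dominates (78 vs 27 kJ/mol).
Si > As: period and group pull opposite ways; the down-group shift dominates (134 vs 78 kJ/mol).
Te > Si: period and group pull opposite ways; the across-period shift dominates (190 vs 134 kJ/mol).
For reference (kJ/mol): B 27, Si 134, As 78, Te 190.
So from lowest to highest: B < As < Si < Te.

B < As < Si < Te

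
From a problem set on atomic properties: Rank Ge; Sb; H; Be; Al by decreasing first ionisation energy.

H > Be > Sb > Ge > Al

H is in period 1, group 1; Be is in period 2, group 2; Al is in period 3, group 13; Ge is in period 4, group 14; Sb is in period 5, group 15.
Removing the outermost electron gets harder across a period and easier down a group.
These sit on a diagonal, where the across-period and down-group effects partly cancel.
Ge > Al: the two effects oppose for this pair; the across-period effect wins (762 vs 578 kJ/mol).
Sb > Ge: period and group pull opposite ways; the across-period shift dominates (831 vs 762 kJ/mol).
Be > Sb: period and group pull opposite ways; the down-group shift dominates (900 vs 831 kJ/mol).
H > Be: the two effects oppose for this pair; the down-group effect wins (1312 vs 900 kJ/mol).
For reference (kJ/mol): H 1312, Be 900, Al 578, Ge 762, Sb 831.
So from highest to lowest: H > Be > Sb > Ge > Al.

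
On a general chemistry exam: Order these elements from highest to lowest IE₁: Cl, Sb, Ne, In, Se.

Ne is in period 2, group 18; Cl is in period 3, group 17; Se is in period 4, group 16; In is in period 5, group 13; Sb is in period 5, group 15.
Across a period the outer electron is held more tightly (higher IE₁); down a group it sits in a higher shell, more shielded, and comes off more easily.
Neither a single period nor a single group — weigh both effects.
Sb > In: both are in period 5; the period trend gives Sb the larger value.
Se > Sb: both effects reinforce here, so Se is clearly the higher of the two.
Cl > Se: both effects reinforce here, so Cl is clearly the higher of the two.
Ne > Cl: relative to Cl, both the across-period and down-group shifts push Ne's first ionization energy up.
Approximate values (kJ/mol): Ne 2081, Cl 1251, Se 941, In 558, Sb 831.
So from highest to lowest: Ne > Cl > Se > Sb > In.

Ne > Cl > Se > Sb > In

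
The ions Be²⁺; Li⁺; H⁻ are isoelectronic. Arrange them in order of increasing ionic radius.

Be²⁺ < Li⁺ < H⁻

All of these have 2 electrons, so size is governed by nuclear charge alone: the more protons, the stronger the pull on the same electron cloud, and the smaller the ion.
Nuclear charges: Be²⁺ (Z=4), Li⁺ (Z=3), H⁻ (Z=1).
Smallest to largest: Be²⁺ < Li⁺ < H⁻.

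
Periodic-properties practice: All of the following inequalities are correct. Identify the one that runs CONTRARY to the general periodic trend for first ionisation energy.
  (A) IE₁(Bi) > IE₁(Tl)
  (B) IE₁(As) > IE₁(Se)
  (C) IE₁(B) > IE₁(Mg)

(B)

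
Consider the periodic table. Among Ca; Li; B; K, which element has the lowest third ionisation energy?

B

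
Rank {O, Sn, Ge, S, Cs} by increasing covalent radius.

Radius decreases left→right (rising Z_eff, same n) and increases top→bottom (higher n).
Neither a single period nor a single group — weigh both effects.
S > O: they share group 16; the group trend gives S the larger value.
Ge > S: relative to S, both the across-period and down-group shifts push Ge's atomic radius up.
Sn > Ge: Sn sits below Ge in group 14, so the down-group effect alone puts Sn larger.
Cs > Sn: relative to Sn, both the across-period and down-group shifts push Cs's atomic radius up.
Approximate values (pm): O 63, S 103, Ge 121, Sn 140, Cs 232.
So from smallest to largest: O < S < Ge < Sn < Cs.

O < S < Ge < Sn < Cs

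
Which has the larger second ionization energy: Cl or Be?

Consider each +1 ion: Cl⁺ still has 6 valence electrons; Be⁺ still has 1 valence electron.
All are still removing valence electrons, so compare the +1 ions as you would atoms: IE_2 generally rises across a period (higher Z_eff) and falls down a group (larger shell), subject to the usual subshell exceptions.
Valence configurations: Cl⁺ [Ne]3s²3p⁴, Be⁺ [He]2s¹.
Approximate IE_2 values (kJ/mol): Cl 2298, Be 1757.
Hence IE_2: Be < Cl.

Cl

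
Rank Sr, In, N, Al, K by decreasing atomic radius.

N is in period 2, group 15; Al is in period 3, group 13; K is in period 4, group 1; Sr is in period 5, group 2; In is in period 5, group 13.
Atomic radius shrinks across a period as nuclear charge pulls the same shell inward, and grows down a group as new shells are added.
Neither a single period nor a single group — weigh both effects.
Al > N: relative to N, both the across-period and down-group shifts push Al's atomic radius up.
In > Al: they share group 13; the group trend gives In the larger value.
Sr > In: Sr lies to the left of In in period 5, so the across-period effect alone puts Sr larger.
K > Sr: period and group pull opposite ways; the across-period shift dominates (196 vs 185 pm).
Tabulated atomic radius (pm): N 71, Al 126, K 196, Sr 185, In 142.
So from largest to smallest: K > Sr > In > Al > N.

K > Sr > In > Al > N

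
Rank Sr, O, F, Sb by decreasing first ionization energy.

F > O > Sb > Sr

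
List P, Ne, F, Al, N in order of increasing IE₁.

N is in period 2, group 15; F is in period 2, group 17; Ne is in period 2, group 18; Al is in period 3, group 13; P is in period 3, group 15.
Removing the outermost electron gets harder across a period and easier down a group.
Neither a single period nor a single group — weigh both effects.
P > Al: P lies to the right of Al in period 3, so the across-period effect alone puts P higher.
N > P: they share group 15; the group trend gives N the larger value.
F > N: both are in period 2; the period trend gives F the larger value.
Ne > F: Ne lies to the right of F in period 2, so the across-period effect alone puts Ne higher.
Tabulated first ionization energy (kJ/mol): N 1402, F 1681, Ne 2081, Al 578, P 1012.
So from lowest to highest: Al < P < N < F < Ne.

Al < P < N < F < Ne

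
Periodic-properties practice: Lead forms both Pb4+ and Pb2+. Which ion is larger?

Pb2+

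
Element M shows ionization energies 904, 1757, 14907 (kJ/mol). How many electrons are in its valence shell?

Look for the largest jump between consecutive ionization energies: IE3/IE2 ≈ 8.5, far larger than any earlier ratio.
That jump marks the point where a core electron is being removed. So the atom has 2 valence electrons.

2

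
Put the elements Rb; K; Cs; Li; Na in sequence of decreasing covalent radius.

Cs > Rb > K > Na > Li

Moving right in a period, electrons are added to the same shell under a stronger nuclear pull, so atoms get smaller; moving down, a new shell is opened and atoms get larger.
All are in group 1, so atomic radius increases down the group.
So from largest to smallest: Cs > Rb > K > Na > Li.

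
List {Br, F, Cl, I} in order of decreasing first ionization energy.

First ionization energy rises across a period (greater Z_eff holds electrons more tightly) and falls down a group (valence electrons are farther from the nucleus).
All are in group 17, so first ionization energy increases up the group.
So from highest to lowest: F > Cl > Br > I.

F > Cl > Br > I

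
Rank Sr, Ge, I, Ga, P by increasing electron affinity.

P is in period 3, group 15; Ga is in period 4, group 13; Ge is in period 4, group 14; Sr is in period 5, group 2; I is in period 5, group 17.
Atoms with high Z_eff and room in the valence shell (especially the halogens) have the most exothermic electron affinities.
Neither a single period nor a single group — weigh both effects.
Ga > Sr: both effects reinforce here, so Ga is clearly the higher of the two.
P > Ga: relative to Ga, both the across-period and down-group shifts push P's electron affinity up.
Ge > P: this pair runs against the simple trend — see the exception note.
I > Ge: the two effects oppose for this pair; the across-period effect wins (295 vs 119 kJ/mol).
Note the exception: Ge has a higher electron affinity than P, contrary to the simple trend — adding an electron to P's half-filled np³ subshell costs electron-pairing energy.
Approximate values (kJ/mol): P 72, Ga 29, Ge 119, Sr 5, I 295.
So from lowest to highest: Sr < Ga < P < Ge < I.

Sr < Ga < P < Ge < I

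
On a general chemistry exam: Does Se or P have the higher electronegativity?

Smaller atoms with higher effective nuclear charge are more electronegative.
These sit on a diagonal, where the across-period and down-group effects partly cancel.
Se > P: period and group pull opposite ways; the across-period shift dominates (2.55 vs 2.19).
Approximate values (Pauling): P 2.19, Se 2.55.
So Se has the higher electronegativity (Se > P).

Se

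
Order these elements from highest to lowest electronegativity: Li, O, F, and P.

F > O > P > Li

Li is in period 2, group 1; O is in period 2, group 16; F is in period 2, group 17; P is in period 3, group 15.
Atoms toward the upper right of the periodic table pull bonding electrons most strongly.
These span different periods and groups, so the two trends combine.
P > Li: period and group pull opposite ways; the across-period shift dominates (2.19 vs 0.98).
O > P: both effects reinforce here, so O is clearly the higher of the two.
F > O: F lies to the right of O in period 2, so the across-period effect alone puts F higher.
Tabulated electronegativity (Pauling): Li 0.98, O 3.44, F 3.98, P 2.19.
So from highest to lowest: F > O > P > Li.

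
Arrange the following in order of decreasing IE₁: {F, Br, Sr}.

F is in period 2, group 17; Br is in period 4, group 17; Sr is in period 5, group 2.
First ionization energy rises across a period (greater Z_eff holds electrons more tightly) and falls down a group (valence electrons are farther from the nucleus).
These span different periods and groups, so the two trends combine.
Br > Sr: both effects reinforce here, so Br is clearly the higher of the two.
F > Br: they share group 17; the group trend gives F the larger value.
Approximate values (kJ/mol): F 1681, Br 1140, Sr 550.
So from highest to lowest: F > Br > Sr.

F > Br > Sr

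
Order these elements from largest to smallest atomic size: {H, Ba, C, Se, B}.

Ba > Se > B > C > H

H is in period 1, group 1; B is in period 2, group 13; C is in period 2, group 14; Se is in period 4, group 16; Ba is in period 6, group 2.
Moving right in a period, electrons are added to the same shell under a stronger nuclear pull, so atoms get smaller; moving down, a new shell is opened and atoms get larger.
Neither a single period nor a single group — weigh both effects.
C > H: period and group pull opposite ways; the down-group shift dominates (75 vs 32 pm).
B > C: B lies to the left of C in period 2, so the across-period effect alone puts B larger.
Se > B: period and group pull opposite ways; the down-group shift dominates (116 vs 85 pm).
Ba > Se: relative to Se, both the across-period and down-group shifts push Ba's atomic radius up.
Approximate values (pm): H 32, B 85, C 75, Se 116, Ba 196.
So from largest to smallest: Ba > Se > B > C > H.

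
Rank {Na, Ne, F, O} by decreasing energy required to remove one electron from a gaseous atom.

Ne > F > O > Na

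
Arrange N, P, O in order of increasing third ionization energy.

P < N < O

Consider each +2 ion: N²⁺ still has 3 valence electrons; P²⁺ still has 3 valence electrons; O²⁺ still has 4 valence electrons.
All are still removing valence electrons, so compare the +2 ions as you would atoms: IE_3 generally rises across a period (higher Z_eff) and falls down a group (larger shell), subject to the usual subshell exceptions.
Valence configurations: N²⁺ [He]2s²2p¹, P²⁺ [Ne]3s²3p¹, O²⁺ [He]2s²2p².
Approximate IE_3 values (kJ/mol): N 4578, P 2914, O 5300.
Putting it together, IE_3: P < N < O.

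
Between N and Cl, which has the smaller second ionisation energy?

Cl

IE_2 is the cost of taking one more electron from the +1 cation: N⁺ still has 4 valence electrons; Cl⁺ still has 6 valence electrons.
All are still removing valence electrons, so compare the +1 ions as you would atoms: IE_2 generally rises across a period (higher Z_eff) and falls down a group (larger shell), subject to the usual subshell exceptions.
Valence configurations: N⁺ [He]2s²2p², Cl⁺ [Ne]3s²3p⁴.
The numbers (kJ/mol): N 2856, Cl 2298.
Hence IE_2: Cl < N.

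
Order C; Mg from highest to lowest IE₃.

Mg > C

Consider each +2 ion: C²⁺ still has 2 valence electrons; Mg²⁺ is the bare [Ne] core.
Core electrons are held far more tightly than valence electrons, so Mg tops the IE_3 order.
Tabulated IE_3 (kJ/mol): C 4620, Mg 7733.
Putting it together, IE_3: C < Mg.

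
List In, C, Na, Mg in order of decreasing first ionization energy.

C, Mg, In, Na

Removing the outermost electron gets harder across a period and easier down a group.
Here both period and group differ, so the two effects have to be weighed against each other.
In > Na: period and group pull opposite ways; the across-period shift dominates (558 vs 496 kJ/mol).
Mg > In: period and group pull opposite ways; the down-group shift dominates (738 vs 558 kJ/mol).
C > Mg: relative to Mg, both the across-period and down-group shifts push C's first ionization energy up.
For reference (kJ/mol): C 1086, Na 496, Mg 738, In 558.
So from highest to lowest: C > Mg > In > Na.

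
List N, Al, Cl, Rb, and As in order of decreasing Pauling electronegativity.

Cl > N > As > Al > Rb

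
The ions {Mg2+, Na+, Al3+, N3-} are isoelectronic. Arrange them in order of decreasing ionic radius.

N3- > Na+ > Mg2+ > Al3+

All of these have 10 electrons, so size is governed by nuclear charge alone: the more protons, the stronger the pull on the same electron cloud, and the smaller the ion.
Nuclear charges: Al3+ (Z=13), Mg2+ (Z=12), Na+ (Z=11), N3- (Z=7).
Largest to smallest: N3- > Na+ > Mg2+ > Al3+.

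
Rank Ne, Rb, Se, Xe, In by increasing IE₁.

Ne is in period 2, group 18; Se is in period 4, group 16; Rb is in period 5, group 1; In is in period 5, group 13; Xe is in period 5, group 18.
First ionization energy rises across a period (greater Z_eff holds electrons more tightly) and falls down a group (valence electrons are farther from the nucleus).
Neither a single period nor a single group — weigh both effects.
In > Rb: both are in period 5; the period trend gives In the larger value.
Se > In: both effects reinforce here, so Se is clearly the higher of the two.
Xe > Se: period and group pull opposite ways; the across-period shift dominates (1170 vs 941 kJ/mol).
Ne > Xe: they share group 18; the group trend gives Ne the larger value.
For reference (kJ/mol): Ne 2081, Se 941, Rb 403, In 558, Xe 1170.
So from lowest to highest: Rb < In < Se < Xe < Ne.

Rb, In, Se, Xe, Ne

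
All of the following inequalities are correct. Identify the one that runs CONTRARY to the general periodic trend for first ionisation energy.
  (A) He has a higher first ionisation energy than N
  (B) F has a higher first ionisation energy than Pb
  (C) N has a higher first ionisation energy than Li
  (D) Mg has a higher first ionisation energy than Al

(D)

The general trend: first ionisation energy increases across a period and decreases down a group.
(A) He (period 1, group 18) vs N (period 2, group 15): the stated order agrees with the simple trend.
(B) F (period 2, group 17) vs Pb (period 6, group 14): the stated order agrees with the simple trend.
(C) N (period 2, group 15) vs Li (period 2, group 1): the stated order agrees with the simple trend.
(D) Mg (period 3, group 2) vs Al (period 3, group 13): the stated order contradicts the simple trend.
The exception is (D): Al's single 3p electron is easier to remove than one from Mg's filled 3s².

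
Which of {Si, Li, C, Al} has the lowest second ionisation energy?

The second ionization energy removes an electron from the +1 ion. For each element: Si⁺ still has 3 valence electrons; Li⁺ is the bare [He] core; C⁺ still has 3 valence electrons; Al⁺ still has 2 valence electrons.
Pulling an electron out of a noble-gas core costs far more than removing a remaining valence electron, so Li sits at the high end of IE_2.
Valence configurations: Si⁺ [Ne]3s²3p¹, C⁺ [He]2s²2p¹, Al⁺ [Ne]3s².
Si⁺ loses a lone 3p electron whereas Al⁺ must break into a filled 3s² pair, so IE_2(Al) > IE_2(Si) even though Si has the higher nuclear charge.
Approximate IE_2 values (kJ/mol): Si 1577, Li 7298, C 2353, Al 1817.
Overall IE_2 order: Si < Al < C < Li.

Si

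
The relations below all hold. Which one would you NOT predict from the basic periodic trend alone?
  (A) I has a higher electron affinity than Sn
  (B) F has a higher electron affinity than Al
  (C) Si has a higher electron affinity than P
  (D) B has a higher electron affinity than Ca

(C)

The general trend: electron affinity increases across a period and decreases down a group.
(A) I (period 5, group 17) vs Sn (period 5, group 14): the stated order agrees with the simple trend.
(B) F (period 2, group 17) vs Al (period 3, group 13): the stated order agrees with the simple trend.
(C) Si (period 3, group 14) vs P (period 3, group 15): the stated order contradicts the simple trend.
(D) B (period 2, group 13) vs Ca (period 4, group 2): the stated order agrees with the simple trend.
The exception is (C): adding an electron to P's half-filled 3p³ is unfavourable, so Si (3p²) has the more exothermic EA.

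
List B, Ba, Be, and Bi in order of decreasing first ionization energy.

Be is in period 2, group 2; B is in period 2, group 13; Ba is in period 6, group 2; Bi is in period 6, group 15.
Removing the outermost electron gets harder across a period and easier down a group.
These span different periods and groups, so the two trends combine.
Bi > Ba: both are in period 6; the period trend gives Bi the larger value.
B > Bi: period and group pull opposite ways; the down-group shift dominates (801 vs 703 kJ/mol).
Be > B: this pair runs against the simple trend — see the exception note.
Note the exception: Be has a higher first ionization energy than B, contrary to the simple trend — removing B's lone 2p electron is easier than breaking Be's filled 2s².
Approximate values (kJ/mol): Be 900, B 801, Ba 503, Bi 703.
So from highest to lowest: Be > B > Bi > Ba.

Be, B, Bi, Ba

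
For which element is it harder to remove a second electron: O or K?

The second ionization energy removes an electron from the +1 ion. For each element: O⁺ still has 5 valence electrons; K⁺ is the bare [Ar] core.
Usually core removal costs more than valence removal, but here the competition is close: a tightly held n=2 valence electron can cost more to remove than an n=3 core electron, so the actual values have to decide it.
The numbers (kJ/mol): O 3388, K 3052.
Putting it together, IE_2: K < O.

O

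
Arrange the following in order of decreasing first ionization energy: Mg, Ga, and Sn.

Mg > Sn > Ga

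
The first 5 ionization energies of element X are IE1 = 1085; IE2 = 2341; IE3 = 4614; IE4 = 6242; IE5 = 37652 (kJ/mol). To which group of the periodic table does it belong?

Group 14

Look for the largest jump between consecutive ionization energies: IE5/IE4 ≈ 6.0, far larger than any earlier ratio.
That jump marks the point where a core electron is being removed. So the atom has 4 valence electrons.
A main-group element with 4 valence electrons is in group 14.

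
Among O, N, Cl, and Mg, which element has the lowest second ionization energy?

Mg

Consider each +1 ion: O⁺ still has 5 valence electrons; N⁺ still has 4 valence electrons; Cl⁺ still has 6 valence electrons; Mg⁺ still has 1 valence electron.
All are still removing valence electrons, so compare the +1 ions as you would atoms: IE_2 generally rises across a period (higher Z_eff) and falls down a group (larger shell), subject to the usual subshell exceptions.
Valence configurations: O⁺ [He]2s²2p³, N⁺ [He]2s²2p², Cl⁺ [Ne]3s²3p⁴, Mg⁺ [Ne]3s¹.
Tabulated IE_2 (kJ/mol): O 3388, N 2856, Cl 2298, Mg 1451.
Putting it together, IE_2: Mg < Cl < N < O.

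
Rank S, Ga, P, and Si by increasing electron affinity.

Ga < P < Si < S

Si is in period 3, group 14; P is in period 3, group 15; S is in period 3, group 16; Ga is in period 4, group 13.
Atoms with high Z_eff and room in the valence shell (especially the halogens) have the most exothermic electron affinities.
Here both period and group differ, so the two effects have to be weighed against each other.
P > Ga: relative to Ga, both the across-period and down-group shifts push P's electron affinity up.
Si > P: this pair runs against the simple trend — see the exception note.
S > Si: both are in period 3; the period trend gives S the larger value.
Note the exception: Si has a higher electron affinity than P, contrary to the simple trend — adding an electron to P's half-filled 3p³ is unfavourable, so Si (3p²) has the more exothermic EA.
For reference (kJ/mol): Si 134, P 72, S 200, Ga 29.
So from lowest to highest: Ga < P < Si < S.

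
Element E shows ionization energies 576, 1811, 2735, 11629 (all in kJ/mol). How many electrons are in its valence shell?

Look for the largest jump between consecutive ionization energies: IE4/IE3 ≈ 4.3, far larger than any earlier ratio.
That jump marks the point where a core electron is being removed. So the atom has 3 valence electrons.

3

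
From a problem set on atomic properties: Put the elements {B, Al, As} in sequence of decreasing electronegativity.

B is in period 2, group 13; Al is in period 3, group 13; As is in period 4, group 15.
Electronegativity increases across a period and decreases down a group, tracking effective nuclear charge and atomic size.
Here both period and group differ, so the two effects have to be weighed against each other.
B > Al: B sits above Al in group 13, so the down-group effect alone puts B higher.
As > B: period and group pull opposite ways; the across-period shift dominates (2.18 vs 2.04).
Tabulated electronegativity (Pauling): B 2.04, Al 1.61, As 2.18.
So from highest to lowest: As > B > Al.

As > B > Al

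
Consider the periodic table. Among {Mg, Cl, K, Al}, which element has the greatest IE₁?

Cl

Across a period the outer electron is held more tightly (higher IE₁); down a group it sits in a higher shell, more shielded, and comes off more easily.
Here both period and group differ, so the two effects have to be weighed against each other.
Al > K: relative to K, both the across-period and down-group shifts push Al's first ionization energy up.
Mg > Al: this pair runs against the simple trend — see the exception note.
Cl > Mg: Cl lies to the right of Mg in period 3, so the across-period effect alone puts Cl higher.
Note the exception: Mg has a higher first ionization energy than Al, contrary to the simple trend — Al's single 3p electron is easier to remove than one from Mg's filled 3s².
For reference (kJ/mol): Mg 738, Al 578, Cl 1251, K 419.
The greatest IE₁ among these belongs to Cl.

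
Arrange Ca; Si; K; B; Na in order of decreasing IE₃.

Na > Ca > K > B > Si

The third ionization energy removes an electron from the +2 ion. For each element: Ca²⁺ is the bare [Ar] core; Si²⁺ still has 2 valence electrons; K²⁺ is already 1 electron into the core; B²⁺ still has 1 valence electron; Na²⁺ is already 1 electron into the core.
Core electrons are held far more tightly than valence electrons, so K, Ca and Na top the IE_3 order.
Valence configurations: Si²⁺ [Ne]3s², B²⁺ [He]2s¹.
Tabulated IE_3 (kJ/mol): Ca 4912, Si 3232, K 4420, B 3660, Na 6910.
Hence IE_3: Si < B < K < Ca < Na.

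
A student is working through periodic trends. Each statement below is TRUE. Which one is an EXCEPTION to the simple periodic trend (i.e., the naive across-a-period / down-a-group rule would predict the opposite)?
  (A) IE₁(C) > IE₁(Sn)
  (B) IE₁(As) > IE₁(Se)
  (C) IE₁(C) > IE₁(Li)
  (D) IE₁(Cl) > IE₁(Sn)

The general trend: first ionization energy increases across a period and decreases down a group.
(A) C (period 2, group 14) vs Sn (period 5, group 14): the stated order agrees with the simple trend.
(B) As (period 4, group 15) vs Se (period 4, group 16): the stated order contradicts the simple trend.
(C) C (period 2, group 14) vs Li (period 2, group 1): the stated order agrees with the simple trend.
(D) Cl (period 3, group 17) vs Sn (period 5, group 14): the stated order agrees with the simple trend.
The exception is (B): Se (4p⁴) ionizes more easily than half-filled As (4p³).

(B)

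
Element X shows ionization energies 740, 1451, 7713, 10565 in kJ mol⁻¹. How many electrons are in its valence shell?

2

Look for the largest jump between consecutive ionization energies: IE3/IE2 ≈ 5.3, far larger than any earlier ratio.
That jump marks the point where a core electron is being removed. So the atom has 2 valence electrons.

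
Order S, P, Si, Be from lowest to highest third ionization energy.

IE_3 is the cost of taking one more electron from the +2 cation: S²⁺ still has 4 valence electrons; P²⁺ still has 3 valence electrons; Si²⁺ still has 2 valence electrons; Be²⁺ is the bare [He] core.
Breaking into a closed-shell core is much more expensive than removing a leftover valence electron — Be has the largest IE_3 here.
Valence configurations: S²⁺ [Ne]3s²3p², P²⁺ [Ne]3s²3p¹, Si²⁺ [Ne]3s².
P²⁺ loses a lone 3p electron whereas Si²⁺ must break into a filled 3s² pair, so IE_3(Si) > IE_3(P) even though P has the higher nuclear charge.
Approximate IE_3 values (kJ/mol): S 3357, P 2914, Si 3232, Be 14849.
Hence IE_3: P < Si < S < Be.

P < Si < S < Be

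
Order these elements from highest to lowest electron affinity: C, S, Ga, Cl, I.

Electron affinity generally becomes more exothermic across a period toward the halogens and less exothermic down a group.
Here both period and group differ, so the two effects have to be weighed against each other.
C > Ga: both effects reinforce here, so C is clearly the higher of the two.
S > C: the two effects oppose for this pair; the across-period effect wins (200 vs 122 kJ/mol).
I > S: the two effects oppose for this pair; the across-period effect wins (295 vs 200 kJ/mol).
Cl > I: Cl sits above I in group 17, so the down-group effect alone puts Cl higher.
For reference (kJ/mol): C 122, S 200, Cl 349, Ga 29, I 295.
So from highest to lowest: Cl > I > S > C > Ga.

Cl, I, S, C, Ga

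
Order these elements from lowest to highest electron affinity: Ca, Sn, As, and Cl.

Ca < As < Sn < Cl

Cl is in period 3, group 17; Ca is in period 4, group 2; As is in period 4, group 15; Sn is in period 5, group 14.
Atoms with high Z_eff and room in the valence shell (especially the halogens) have the most exothermic electron affinities.
Neither a single period nor a single group — weigh both effects.
As > Ca: both are in period 4; the period trend gives As the larger value.
Sn > As: this pair runs against the simple trend — see the exception note.
Cl > Sn: relative to Sn, both the across-period and down-group shifts push Cl's electron affinity up.
Note the exception: Sn has a higher electron affinity than As, contrary to the simple trend — adding an electron to As's half-filled np³ subshell costs electron-pairing energy.
For reference (kJ/mol): Cl 349, Ca 2, As 78, Sn 107.
So from lowest to highest: Ca < As < Sn < Cl.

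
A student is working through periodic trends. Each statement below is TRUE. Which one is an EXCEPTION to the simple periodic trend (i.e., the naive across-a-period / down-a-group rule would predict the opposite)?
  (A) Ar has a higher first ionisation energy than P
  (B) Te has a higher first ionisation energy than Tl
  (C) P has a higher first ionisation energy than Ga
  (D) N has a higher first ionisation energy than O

(D)

The general trend: first ionisation energy increases across a period and decreases down a group.
(A) Ar (period 3, group 18) vs P (period 3, group 15): the stated order agrees with the simple trend.
(B) Te (period 5, group 16) vs Tl (period 6, group 13): the stated order agrees with the simple trend.
(C) P (period 3, group 15) vs Ga (period 4, group 13): the stated order agrees with the simple trend.
(D) N (period 2, group 15) vs O (period 2, group 16): the stated order contradicts the simple trend.
The exception is (D): pairing an electron in O's 2p⁴ costs repulsion energy, so O ionizes more easily than half-filled N (2p³).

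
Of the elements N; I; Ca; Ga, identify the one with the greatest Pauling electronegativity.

N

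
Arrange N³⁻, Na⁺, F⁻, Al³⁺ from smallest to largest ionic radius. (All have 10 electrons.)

All of these have 10 electrons, so size is governed by nuclear charge alone: the more protons, the stronger the pull on the same electron cloud, and the smaller the ion.
Nuclear charges: Al³⁺ (Z=13), Na⁺ (Z=11), F⁻ (Z=9), N³⁻ (Z=7).
Smallest to largest: Al³⁺ < Na⁺ < F⁻ < N³⁻.

Al³⁺ < Na⁺ < F⁻ < N³⁻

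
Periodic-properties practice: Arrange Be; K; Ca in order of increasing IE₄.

K < Ca < Be

Consider each +3 ion: Be³⁺ is already 1 electron into the core; K³⁺ is already 2 electrons into the core; Ca³⁺ is already 1 electron into the core.
All of these are removing an electron from a noble-gas core or deeper; the smaller core (lower principal quantum number) is held far more tightly, and within a period the higher nuclear charge binds the same core more tightly.
Approximate IE_4 values (kJ/mol): Be 21007, K 5877, Ca 6491.
Overall IE_4 order: K < Ca < Be.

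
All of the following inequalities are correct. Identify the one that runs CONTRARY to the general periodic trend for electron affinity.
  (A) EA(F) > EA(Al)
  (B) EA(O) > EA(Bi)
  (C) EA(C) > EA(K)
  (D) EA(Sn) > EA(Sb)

The general trend: electron affinity increases across a period and decreases down a group.
(A) F (period 2, group 17) vs Al (period 3, group 13): the stated order agrees with the simple trend.
(B) O (period 2, group 16) vs Bi (period 6, group 15): the stated order agrees with the simple trend.
(C) C (period 2, group 14) vs K (period 4, group 1): the stated order agrees with the simple trend.
(D) Sn (period 5, group 14) vs Sb (period 5, group 15): the stated order contradicts the simple trend.
The exception is (D): adding an electron to Sb's half-filled 5p³ is unfavourable, so Sn has the more exothermic EA.

(D)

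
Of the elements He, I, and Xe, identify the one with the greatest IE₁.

He is in period 1, group 18; I is in period 5, group 17; Xe is in period 5, group 18.
Across a period the outer electron is held more tightly (higher IE₁); down a group it sits in a higher shell, more shielded, and comes off more easily.
These span different periods and groups, so the two trends combine.
Xe > I: Xe lies to the right of I in period 5, so the across-period effect alone puts Xe higher.
He > Xe: they share group 18; the group trend gives He the larger value.
Tabulated first ionization energy (kJ/mol): He 2372, I 1008, Xe 1170.
The greatest IE₁ among these belongs to He.

He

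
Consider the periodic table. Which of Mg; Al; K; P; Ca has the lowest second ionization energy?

IE_2 is the cost of taking one more electron from the +1 cation: Mg⁺ still has 1 valence electron; Al⁺ still has 2 valence electrons; K⁺ is the bare [Ar] core; P⁺ still has 4 valence electrons; Ca⁺ still has 1 valence electron.
Core electrons are held far more tightly than valence electrons, so K tops the IE_2 order.
Valence configurations: Mg⁺ [Ne]3s¹, Al⁺ [Ne]3s², P⁺ [Ne]3s²3p², Ca⁺ [Ar]4s¹.
Approximate IE_2 values (kJ/mol): Mg 1451, Al 1817, K 3052, P 1907, Ca 1145.
Overall IE_2 order: Ca < Mg < Al < P < K.

Ca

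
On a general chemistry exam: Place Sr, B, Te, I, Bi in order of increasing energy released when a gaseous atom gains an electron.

Atoms with high Z_eff and room in the valence shell (especially the halogens) have the most exothermic electron affinities.
Neither a single period nor a single group — weigh both effects.
B > Sr: relative to Sr, both the across-period and down-group shifts push B's electron affinity up.
Bi > B: period and group pull opposite ways; the across-period shift dominates (91 vs 27 kJ/mol).
Te > Bi: both effects reinforce here, so Te is clearly the higher of the two.
I > Te: both are in period 5; the period trend gives I the larger value.
Tabulated electron affinity (kJ/mol): B 27, Sr 5, Te 190, I 295, Bi 91.
So from lowest to highest: Sr < B < Bi < Te < I.

Sr < B < Bi < Te < I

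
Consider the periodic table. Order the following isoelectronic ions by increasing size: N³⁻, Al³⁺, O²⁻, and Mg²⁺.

Al³⁺, Mg²⁺, O²⁻, N³⁻

All of these have 10 electrons, so size is governed by nuclear charge alone: the more protons, the stronger the pull on the same electron cloud, and the smaller the ion.
Nuclear charges: Al³⁺ (Z=13), Mg²⁺ (Z=12), O²⁻ (Z=8), N³⁻ (Z=7).
Smallest to largest: Al³⁺ < Mg²⁺ < O²⁻ < N³⁻.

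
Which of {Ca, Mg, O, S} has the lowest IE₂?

Ca

Consider each +1 ion: Ca⁺ still has 1 valence electron; Mg⁺ still has 1 valence electron; O⁺ still has 5 valence electrons; S⁺ still has 5 valence electrons.
All are still removing valence electrons, so compare the +1 ions as you would atoms: IE_2 generally rises across a period (higher Z_eff) and falls down a group (larger shell), subject to the usual subshell exceptions.
Valence configurations: Ca⁺ [Ar]4s¹, Mg⁺ [Ne]3s¹, O⁺ [He]2s²2p³, S⁺ [Ne]3s²3p³.
The numbers (kJ/mol): Ca 1145, Mg 1451, O 3388, S 2252.
Putting it together, IE_2: Ca < Mg < S < O.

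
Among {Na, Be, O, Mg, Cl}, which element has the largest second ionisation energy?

After 1 electron has been removed, what remains? Na⁺ is the bare [Ne] core; Be⁺ still has 1 valence electron; O⁺ still has 5 valence electrons; Mg⁺ still has 1 valence electron; Cl⁺ still has 6 valence electrons.
Breaking into a closed-shell core is much more expensive than removing a leftover valence electron — Na has the largest IE_2 here.
Valence configurations: Be⁺ [He]2s¹, O⁺ [He]2s²2p³, Mg⁺ [Ne]3s¹, Cl⁺ [Ne]3s²3p⁴.
Approximate IE_2 values (kJ/mol): Na 4562, Be 1757, O 3388, Mg 1451, Cl 2298.
Putting it together, IE_2: Mg < Be < Cl < O < Na.

Na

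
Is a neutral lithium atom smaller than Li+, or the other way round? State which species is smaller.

Li+

Forming Li+ removes 1 electron from Li. Fewer electrons for the same nuclear charge means less shielding and a higher Z_eff on the remaining electrons, and for main-group metals the entire outer shell is lost.
A cation is smaller than its parent atom: Li+ < Li.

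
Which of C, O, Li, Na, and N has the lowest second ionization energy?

IE_2 is the cost of taking one more electron from the +1 cation: C⁺ still has 3 valence electrons; O⁺ still has 5 valence electrons; Li⁺ is the bare [He] core; Na⁺ is the bare [Ne] core; N⁺ still has 4 valence electrons.
Breaking into a closed-shell core is much more expensive than removing a leftover valence electron — Na and Li have the largest IE_2 here.
Valence configurations: C⁺ [He]2s²2p¹, O⁺ [He]2s²2p³, N⁺ [He]2s²2p².
Approximate IE_2 values (kJ/mol): C 2353, O 3388, Li 7298, Na 4562, N 2856.
So the second ionization energies run C < N < O < Na < Li.

C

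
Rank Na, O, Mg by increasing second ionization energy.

IE_2 is the cost of taking one more electron from the +1 cation: Na⁺ is the bare [Ne] core; O⁺ still has 5 valence electrons; Mg⁺ still has 1 valence electron.
Breaking into a closed-shell core is much more expensive than removing a leftover valence electron — Na has the largest IE_2 here.
Valence configurations: O⁺ [He]2s²2p³, Mg⁺ [Ne]3s¹.
Tabulated IE_2 (kJ/mol): Na 4562, O 3388, Mg 1451.
Overall IE_2 order: Mg < O < Na.

Mg, O, Na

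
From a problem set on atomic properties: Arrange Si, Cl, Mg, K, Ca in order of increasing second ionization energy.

Ca, Mg, Si, Cl, K

Consider each +1 ion: Si⁺ still has 3 valence electrons; Cl⁺ still has 6 valence electrons; Mg⁺ still has 1 valence electron; K⁺ is the bare [Ar] core; Ca⁺ still has 1 valence electron.
Core electrons are held far more tightly than valence electrons, so K tops the IE_2 order.
Valence configurations: Si⁺ [Ne]3s²3p¹, Cl⁺ [Ne]3s²3p⁴, Mg⁺ [Ne]3s¹, Ca⁺ [Ar]4s¹.
Approximate IE_2 values (kJ/mol): Si 1577, Cl 2298, Mg 1451, K 3052, Ca 1145.
Putting it together, IE_2: Ca < Mg < Si < Cl < K.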